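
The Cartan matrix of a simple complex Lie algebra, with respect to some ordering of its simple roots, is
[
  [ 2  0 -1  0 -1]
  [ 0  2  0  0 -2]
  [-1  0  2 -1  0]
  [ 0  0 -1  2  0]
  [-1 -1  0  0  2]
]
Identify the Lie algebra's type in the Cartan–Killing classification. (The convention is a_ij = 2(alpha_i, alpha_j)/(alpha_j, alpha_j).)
The matrix has rank 5 with 2's on the diagonal. Reading the off-diagonal entries as Dynkin edges (a single edge where a_ij = a_ji = -1; a double or triple edge where a_ij * a_ji = 2 or 3), the diagram is a chain of 5 nodes with a double edge at one end; the terminal node there is the unique long simple root (C_5). One simple-root ordering that puts it in standard form is (alpha_4, alpha_3, alpha_1, alpha_5, alpha_2). So the algebra is type C_5, i.e. sp(10).

C_5 (sp(10))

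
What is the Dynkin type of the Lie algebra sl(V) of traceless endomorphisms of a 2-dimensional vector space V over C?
This is sl(2), which has dimension 2^2 - 1 = 3 and rank 2 - 1 = 1 (a Cartan subalgebra is the diagonal traceless matrices). In the classification of classical Lie algebras, the special linear algebra sl(n+1) has type A_n; here n = 1, so the Dynkin diagram is a chain of 1 nodes with single edges (A_1). Hence the type is A_1.

A_1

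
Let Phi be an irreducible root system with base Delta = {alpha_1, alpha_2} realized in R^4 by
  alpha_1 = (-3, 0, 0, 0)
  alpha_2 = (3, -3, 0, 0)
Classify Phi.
Compute the Cartan integers a_ij = 2(alpha_i, alpha_j)/(alpha_j, alpha_j); the resulting 2x2 Cartan matrix is
[[2, -1], [-2, 2]].
The roots have two lengths (squared-length ratio 2:1); the short ones are alpha_{1}. The associated Dynkin diagram is a chain of 2 nodes with a double edge at one end; the terminal node there is the unique short simple root (B_2), so the type is B_2 (the algebra so(5)).

B_2 (so(5))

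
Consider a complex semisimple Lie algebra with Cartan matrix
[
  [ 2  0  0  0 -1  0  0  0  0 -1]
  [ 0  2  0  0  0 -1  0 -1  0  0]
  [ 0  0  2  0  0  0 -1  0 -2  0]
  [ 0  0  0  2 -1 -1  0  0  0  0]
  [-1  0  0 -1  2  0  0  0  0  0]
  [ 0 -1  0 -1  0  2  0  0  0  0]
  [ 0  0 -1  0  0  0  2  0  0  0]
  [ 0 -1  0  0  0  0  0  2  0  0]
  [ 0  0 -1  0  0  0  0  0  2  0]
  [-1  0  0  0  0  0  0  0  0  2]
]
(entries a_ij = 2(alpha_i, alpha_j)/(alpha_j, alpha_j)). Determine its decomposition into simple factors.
The diagram associated to this matrix has two connected components: the simple roots {alpha_1, alpha_2, alpha_4, alpha_5, alpha_6, alpha_8, alpha_10} form a chain of 7 nodes with single edges (A_7), and {alpha_3, alpha_7, alpha_9} form a chain of 3 nodes with a double edge at one end; the terminal node there is the unique short simple root (B_3). A semisimple Lie algebra decomposes uniquely as the direct sum of simple ideals, one per connected component of its Dynkin diagram, so g ≅ A_7 ⊕ B_3 (dimension 63 + 21 = 84).

A_7 ⊕ B_3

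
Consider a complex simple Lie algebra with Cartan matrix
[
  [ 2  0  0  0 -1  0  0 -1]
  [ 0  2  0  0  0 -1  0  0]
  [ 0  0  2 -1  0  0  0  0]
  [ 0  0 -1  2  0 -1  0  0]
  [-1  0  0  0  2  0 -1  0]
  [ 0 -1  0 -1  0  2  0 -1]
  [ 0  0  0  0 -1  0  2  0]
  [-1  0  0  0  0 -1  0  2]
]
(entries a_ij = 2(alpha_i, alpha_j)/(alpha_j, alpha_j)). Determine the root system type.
The matrix has rank 8 with 2's on the diagonal. Reading the off-diagonal entries as Dynkin edges (a single edge where a_ij = a_ji = -1; a double or triple edge where a_ij * a_ji = 2 or 3), the diagram is a chain of 7 nodes with one extra node attached to the third node from one end (E_8). One simple-root ordering that puts it in standard form is (alpha_3, alpha_2, alpha_4, alpha_6, alpha_8, alpha_1, alpha_5, alpha_7). So the algebra is type E_8.

type E_8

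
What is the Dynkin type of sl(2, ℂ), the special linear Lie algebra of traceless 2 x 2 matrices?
This is sl(2), which has dimension 2^2 - 1 = 3 and rank 2 - 1 = 1 (a Cartan subalgebra is the diagonal traceless matrices). In the classification of classical Lie algebras, the special linear algebra sl(n+1) has type A_n; here n = 1, so the Dynkin diagram is a chain of 1 nodes with single edges (A_1). Hence the type is A_1.

A_1 (sl(2))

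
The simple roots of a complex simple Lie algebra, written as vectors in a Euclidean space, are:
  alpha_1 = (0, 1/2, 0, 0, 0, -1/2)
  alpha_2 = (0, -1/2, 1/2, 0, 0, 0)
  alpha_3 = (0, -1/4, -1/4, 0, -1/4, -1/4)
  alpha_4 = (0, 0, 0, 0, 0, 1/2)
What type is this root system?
Compute the Cartan integers a_ij = 2(alpha_i, alpha_j)/(alpha_j, alpha_j); the resulting 4x4 Cartan matrix is
[[2, -1, 0, -2], [-1, 2, 0, 0], [0, 0, 2, -1], [-1, 0, -1, 2]].
The roots have two lengths (squared-length ratio 2:1); the short ones are alpha_{3,4}. The associated Dynkin diagram is a chain of 4 nodes with a double edge between the middle two (F_4), so the type is F_4.

type F_4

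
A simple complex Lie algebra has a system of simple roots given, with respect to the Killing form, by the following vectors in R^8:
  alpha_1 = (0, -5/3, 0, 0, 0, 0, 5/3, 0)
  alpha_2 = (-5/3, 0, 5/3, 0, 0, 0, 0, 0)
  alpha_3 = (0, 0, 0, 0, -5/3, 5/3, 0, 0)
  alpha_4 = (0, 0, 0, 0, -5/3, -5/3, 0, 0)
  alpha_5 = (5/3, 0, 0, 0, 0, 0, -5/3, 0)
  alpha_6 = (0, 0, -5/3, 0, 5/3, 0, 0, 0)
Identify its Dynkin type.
Compute the Cartan integers a_ij = 2(alpha_i, alpha_j)/(alpha_j, alpha_j); the resulting 6x6 Cartan matrix is
[[2, 0, 0, 0, -1, 0], [0, 2, 0, 0, -1, -1], [0, 0, 2, 0, 0, -1], [0, 0, 0, 2, 0, -1], [-1, -1, 0, 0, 2, 0], [0, -1, -1, -1, 0, 2]].
All simple roots have the same length, so the diagram is simply laced. The associated Dynkin diagram is a chain of 4 nodes with a fork of two nodes at one end (D_6), so the type is D_6 (the algebra so(12)).

D_6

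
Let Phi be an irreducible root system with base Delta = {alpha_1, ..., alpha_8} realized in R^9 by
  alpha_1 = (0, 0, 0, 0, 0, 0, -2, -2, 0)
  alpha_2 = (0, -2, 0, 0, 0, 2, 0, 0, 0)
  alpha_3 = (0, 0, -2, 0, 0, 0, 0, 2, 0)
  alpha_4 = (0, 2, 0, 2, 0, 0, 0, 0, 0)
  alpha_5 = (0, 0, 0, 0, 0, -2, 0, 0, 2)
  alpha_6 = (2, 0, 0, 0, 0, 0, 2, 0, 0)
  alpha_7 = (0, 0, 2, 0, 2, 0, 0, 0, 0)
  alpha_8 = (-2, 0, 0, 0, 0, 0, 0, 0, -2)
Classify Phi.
Compute the Cartan integers a_ij = 2(alpha_i, alpha_j)/(alpha_j, alpha_j); the resulting 8x8 Cartan matrix is
[[2, 0, -1, 0, 0, -1, 0, 0], [0, 2, 0, -1, -1, 0, 0, 0], [-1, 0, 2, 0, 0, 0, -1, 0], [0, -1, 0, 2, 0, 0, 0, 0], [0, -1, 0, 0, 2, 0, 0, -1], [-1, 0, 0, 0, 0, 2, 0, -1], [0, 0, -1, 0, 0, 0, 2, 0], [0, 0, 0, 0, -1, -1, 0, 2]].
All simple roots have the same length, so the diagram is simply laced. The associated Dynkin diagram is a chain of 8 nodes with single edges (A_8), so the type is A_8 (the algebra sl(9)).

type A_8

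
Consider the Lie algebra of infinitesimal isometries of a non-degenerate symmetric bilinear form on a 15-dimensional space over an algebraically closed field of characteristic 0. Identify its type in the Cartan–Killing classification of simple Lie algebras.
This is so(15) with 15 odd, which has dimension 15(15-1)/2 = 105 and rank (15-1)/2 = 7. In the classification of classical Lie algebras, the orthogonal algebra so(2n+1) in an odd number of variables has type B_n; here n = 7, so the Dynkin diagram is a chain of 7 nodes with a double edge at one end; the terminal node there is the unique short simple root (B_7). Hence the type is B_7.

type B_7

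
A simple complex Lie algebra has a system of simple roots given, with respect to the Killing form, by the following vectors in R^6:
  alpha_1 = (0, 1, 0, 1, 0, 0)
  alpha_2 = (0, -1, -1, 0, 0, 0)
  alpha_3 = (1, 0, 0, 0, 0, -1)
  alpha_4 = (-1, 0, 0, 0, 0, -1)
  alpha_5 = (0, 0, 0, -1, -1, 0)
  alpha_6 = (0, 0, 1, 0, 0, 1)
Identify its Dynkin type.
D6

Compute the Cartan integers a_ij = 2(alpha_i, alpha_j)/(alpha_j, alpha_j); the resulting 6x6 Cartan matrix is
[[2, -1, 0, 0, -1, 0], [-1, 2, 0, 0, 0, -1], [0, 0, 2, 0, 0, -1], [0, 0, 0, 2, 0, -1], [-1, 0, 0, 0, 2, 0], [0, -1, -1, -1, 0, 2]].
All simple roots have the same length, so the diagram is simply laced. The associated Dynkin diagram is a chain of 4 nodes with a fork of two nodes at one end (D_6), so the type is D_6 (the algebra so(12)).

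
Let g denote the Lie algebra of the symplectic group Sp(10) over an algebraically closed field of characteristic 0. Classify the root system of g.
This is sp(10), which has dimension 10(10+1)/2 = 55 and rank 10/2 = 5. In the classification of classical Lie algebras, the symplectic algebra sp(2n) has type C_n; here n = 5, so the Dynkin diagram is a chain of 5 nodes with a double edge at one end; the terminal node there is the unique long simple root (C_5). Hence the type is C_5.

C_5 (sp(10))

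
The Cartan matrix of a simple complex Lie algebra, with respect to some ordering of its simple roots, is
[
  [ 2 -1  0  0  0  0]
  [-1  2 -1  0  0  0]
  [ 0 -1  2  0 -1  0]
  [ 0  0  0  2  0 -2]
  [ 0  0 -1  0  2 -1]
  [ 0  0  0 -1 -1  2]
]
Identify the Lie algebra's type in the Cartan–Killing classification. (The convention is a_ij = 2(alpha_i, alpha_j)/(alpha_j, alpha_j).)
type C_6

The matrix has rank 6 with 2's on the diagonal. Reading the off-diagonal entries as Dynkin edges (a single edge where a_ij = a_ji = -1; a double or triple edge where a_ij * a_ji = 2 or 3), the diagram is a chain of 6 nodes with a double edge at one end; the terminal node there is the unique long simple root (C_6). One simple-root ordering that puts it in standard form is (alpha_1, alpha_2, alpha_3, alpha_5, alpha_6, alpha_4). So the algebra is type C_6, i.e. sp(12).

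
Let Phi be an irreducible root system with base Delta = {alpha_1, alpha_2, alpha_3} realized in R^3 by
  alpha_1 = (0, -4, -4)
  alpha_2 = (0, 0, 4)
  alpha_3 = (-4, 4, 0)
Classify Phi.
B_3

Compute the Cartan integers a_ij = 2(alpha_i, alpha_j)/(alpha_j, alpha_j); the resulting 3x3 Cartan matrix is
[[2, -2, -1], [-1, 2, 0], [-1, 0, 2]].
The roots have two lengths (squared-length ratio 2:1); the short ones are alpha_{2}. The associated Dynkin diagram is a chain of 3 nodes with a double edge at one end; the terminal node there is the unique short simple root (B_3), so the type is B_3 (the algebra so(7)).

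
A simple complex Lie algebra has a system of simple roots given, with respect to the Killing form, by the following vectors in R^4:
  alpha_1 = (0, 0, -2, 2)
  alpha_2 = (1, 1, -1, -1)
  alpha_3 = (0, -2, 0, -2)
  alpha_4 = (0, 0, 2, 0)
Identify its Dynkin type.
Compute the Cartan integers a_ij = 2(alpha_i, alpha_j)/(alpha_j, alpha_j); the resulting 4x4 Cartan matrix is
[[2, 0, -1, -2], [0, 2, 0, -1], [-1, 0, 2, 0], [-1, -1, 0, 2]].
The roots have two lengths (squared-length ratio 2:1); the short ones are alpha_{2,4}. The associated Dynkin diagram is a chain of 4 nodes with a double edge between the middle two (F_4), so the type is F_4.

F_4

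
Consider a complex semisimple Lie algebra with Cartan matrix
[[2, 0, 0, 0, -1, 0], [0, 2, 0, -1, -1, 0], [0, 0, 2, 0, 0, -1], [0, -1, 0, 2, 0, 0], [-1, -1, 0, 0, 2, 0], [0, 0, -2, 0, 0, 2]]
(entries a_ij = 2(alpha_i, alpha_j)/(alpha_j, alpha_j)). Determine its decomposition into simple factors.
type A_4 ⊕ type B_2

The diagram associated to this matrix has two connected components: the simple roots {alpha_1, alpha_2, alpha_4, alpha_5} form a chain of 4 nodes with single edges (A_4), and {alpha_3, alpha_6} form a chain of 2 nodes with a double edge at one end; the terminal node there is the unique short simple root (B_2). A semisimple Lie algebra decomposes uniquely as the direct sum of simple ideals, one per connected component of its Dynkin diagram, so g ≅ A_4 ⊕ B_2 (dimension 24 + 10 = 34).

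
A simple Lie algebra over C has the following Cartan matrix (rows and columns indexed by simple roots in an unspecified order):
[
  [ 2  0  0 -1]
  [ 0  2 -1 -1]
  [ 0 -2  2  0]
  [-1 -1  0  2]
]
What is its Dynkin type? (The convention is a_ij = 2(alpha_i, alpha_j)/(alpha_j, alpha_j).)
type C_4

The matrix has rank 4 with 2's on the diagonal. Reading the off-diagonal entries as Dynkin edges (a single edge where a_ij = a_ji = -1; a double or triple edge where a_ij * a_ji = 2 or 3), the diagram is a chain of 4 nodes with a double edge at one end; the terminal node there is the unique long simple root (C_4). One simple-root ordering that puts it in standard form is (alpha_1, alpha_4, alpha_2, alpha_3). So the algebra is type C_4, i.e. sp(8).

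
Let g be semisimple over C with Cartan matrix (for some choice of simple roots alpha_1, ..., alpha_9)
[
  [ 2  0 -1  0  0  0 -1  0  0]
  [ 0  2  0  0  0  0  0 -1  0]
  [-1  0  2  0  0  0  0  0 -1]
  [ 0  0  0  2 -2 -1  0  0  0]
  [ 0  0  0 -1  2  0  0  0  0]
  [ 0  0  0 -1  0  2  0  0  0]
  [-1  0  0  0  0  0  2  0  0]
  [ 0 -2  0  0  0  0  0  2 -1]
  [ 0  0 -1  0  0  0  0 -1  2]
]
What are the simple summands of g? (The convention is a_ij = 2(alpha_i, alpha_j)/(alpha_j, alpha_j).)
The diagram associated to this matrix has two connected components: the simple roots {alpha_4, alpha_5, alpha_6} form a chain of 3 nodes with a double edge at one end; the terminal node there is the unique short simple root (B_3), and {alpha_1, alpha_2, alpha_3, alpha_7, alpha_8, alpha_9} form a chain of 6 nodes with a double edge at one end; the terminal node there is the unique short simple root (B_6). A semisimple Lie algebra decomposes uniquely as the direct sum of simple ideals, one per connected component of its Dynkin diagram, so g ≅ B_3 ⊕ B_6 (dimension 21 + 78 = 99).

type B_3 ⊕ type B_6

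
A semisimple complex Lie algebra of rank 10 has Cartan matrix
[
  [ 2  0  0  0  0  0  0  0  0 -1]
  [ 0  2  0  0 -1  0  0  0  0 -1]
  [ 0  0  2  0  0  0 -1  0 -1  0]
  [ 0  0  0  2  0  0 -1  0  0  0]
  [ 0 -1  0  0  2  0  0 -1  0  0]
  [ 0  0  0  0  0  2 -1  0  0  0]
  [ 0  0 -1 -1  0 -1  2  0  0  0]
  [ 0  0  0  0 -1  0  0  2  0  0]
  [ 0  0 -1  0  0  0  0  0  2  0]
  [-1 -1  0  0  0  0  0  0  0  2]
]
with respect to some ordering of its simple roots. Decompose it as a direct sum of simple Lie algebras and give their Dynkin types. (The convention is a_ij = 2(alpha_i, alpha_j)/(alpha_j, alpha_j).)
type A_5 + type D_5

The diagram associated to this matrix has two connected components: the simple roots {alpha_1, alpha_2, alpha_5, alpha_8, alpha_10} form a chain of 5 nodes with single edges (A_5), and {alpha_3, alpha_4, alpha_6, alpha_7, alpha_9} form a chain of 3 nodes with a fork of two nodes at one end (D_5). A semisimple Lie algebra decomposes uniquely as the direct sum of simple ideals, one per connected component of its Dynkin diagram, so g ≅ A_5 ⊕ D_5 (dimension 35 + 45 = 80).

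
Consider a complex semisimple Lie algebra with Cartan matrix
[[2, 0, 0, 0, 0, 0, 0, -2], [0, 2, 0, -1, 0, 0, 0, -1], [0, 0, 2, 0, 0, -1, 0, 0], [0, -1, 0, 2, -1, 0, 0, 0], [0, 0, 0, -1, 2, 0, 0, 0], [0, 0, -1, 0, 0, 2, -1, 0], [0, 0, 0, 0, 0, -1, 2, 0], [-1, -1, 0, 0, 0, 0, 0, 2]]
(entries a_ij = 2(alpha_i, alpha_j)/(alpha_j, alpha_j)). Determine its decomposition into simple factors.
The diagram associated to this matrix has two connected components: the simple roots {alpha_3, alpha_6, alpha_7} form a chain of 3 nodes with single edges (A_3), and {alpha_1, alpha_2, alpha_4, alpha_5, alpha_8} form a chain of 5 nodes with a double edge at one end; the terminal node there is the unique long simple root (C_5). A semisimple Lie algebra decomposes uniquely as the direct sum of simple ideals, one per connected component of its Dynkin diagram, so g ≅ A_3 ⊕ C_5 (dimension 15 + 55 = 70).

A_3 (sl(4)) + C_5 (sp(10))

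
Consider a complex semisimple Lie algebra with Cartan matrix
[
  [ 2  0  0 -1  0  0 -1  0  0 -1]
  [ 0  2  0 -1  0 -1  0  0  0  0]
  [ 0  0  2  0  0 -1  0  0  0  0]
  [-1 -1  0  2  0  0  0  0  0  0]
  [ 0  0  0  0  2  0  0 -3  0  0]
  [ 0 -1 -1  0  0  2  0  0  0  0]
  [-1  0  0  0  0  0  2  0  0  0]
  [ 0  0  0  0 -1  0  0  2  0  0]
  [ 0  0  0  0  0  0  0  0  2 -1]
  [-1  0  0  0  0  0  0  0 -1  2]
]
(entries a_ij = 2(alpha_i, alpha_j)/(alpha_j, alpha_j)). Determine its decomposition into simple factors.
The diagram associated to this matrix has two connected components: the simple roots {alpha_1, alpha_2, alpha_3, alpha_4, alpha_6, alpha_7, alpha_9, alpha_10} form a chain of 7 nodes with one extra node attached to the third node from one end (E_8), and {alpha_5, alpha_8} form two nodes joined by a triple edge (G_2). A semisimple Lie algebra decomposes uniquely as the direct sum of simple ideals, one per connected component of its Dynkin diagram, so g ≅ E_8 ⊕ G_2 (dimension 248 + 14 = 262).

type E_8 ⊕ type G_2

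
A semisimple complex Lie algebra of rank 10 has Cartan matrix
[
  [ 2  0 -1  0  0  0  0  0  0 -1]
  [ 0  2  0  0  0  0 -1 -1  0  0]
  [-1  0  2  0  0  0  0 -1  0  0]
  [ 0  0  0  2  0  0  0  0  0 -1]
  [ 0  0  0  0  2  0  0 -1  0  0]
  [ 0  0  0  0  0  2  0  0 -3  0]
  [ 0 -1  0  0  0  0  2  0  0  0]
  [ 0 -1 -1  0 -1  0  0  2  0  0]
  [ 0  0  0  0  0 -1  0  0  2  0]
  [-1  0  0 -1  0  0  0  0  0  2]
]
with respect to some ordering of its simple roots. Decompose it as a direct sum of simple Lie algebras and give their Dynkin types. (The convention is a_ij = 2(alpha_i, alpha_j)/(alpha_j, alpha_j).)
The diagram associated to this matrix has two connected components: the simple roots {alpha_1, alpha_2, alpha_3, alpha_4, alpha_5, alpha_7, alpha_8, alpha_10} form a chain of 7 nodes with one extra node attached to the third node from one end (E_8), and {alpha_6, alpha_9} form two nodes joined by a triple edge (G_2). A semisimple Lie algebra decomposes uniquely as the direct sum of simple ideals, one per connected component of its Dynkin diagram, so g ≅ E_8 ⊕ G_2 (dimension 248 + 14 = 262).

E_8 + G_2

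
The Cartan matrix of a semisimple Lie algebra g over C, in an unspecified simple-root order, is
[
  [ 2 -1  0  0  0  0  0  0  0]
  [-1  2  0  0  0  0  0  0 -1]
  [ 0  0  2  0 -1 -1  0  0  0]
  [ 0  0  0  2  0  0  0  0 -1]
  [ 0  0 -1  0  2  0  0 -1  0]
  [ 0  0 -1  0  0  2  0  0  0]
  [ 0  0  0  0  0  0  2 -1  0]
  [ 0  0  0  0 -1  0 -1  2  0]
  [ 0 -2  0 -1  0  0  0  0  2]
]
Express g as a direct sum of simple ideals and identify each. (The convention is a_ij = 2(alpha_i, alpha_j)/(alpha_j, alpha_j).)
A5 + F4

The diagram associated to this matrix has two connected components: the simple roots {alpha_3, alpha_5, alpha_6, alpha_7, alpha_8} form a chain of 5 nodes with single edges (A_5), and {alpha_1, alpha_2, alpha_4, alpha_9} form a chain of 4 nodes with a double edge between the middle two (F_4). A semisimple Lie algebra decomposes uniquely as the direct sum of simple ideals, one per connected component of its Dynkin diagram, so g ≅ A_5 ⊕ F_4 (dimension 35 + 52 = 87).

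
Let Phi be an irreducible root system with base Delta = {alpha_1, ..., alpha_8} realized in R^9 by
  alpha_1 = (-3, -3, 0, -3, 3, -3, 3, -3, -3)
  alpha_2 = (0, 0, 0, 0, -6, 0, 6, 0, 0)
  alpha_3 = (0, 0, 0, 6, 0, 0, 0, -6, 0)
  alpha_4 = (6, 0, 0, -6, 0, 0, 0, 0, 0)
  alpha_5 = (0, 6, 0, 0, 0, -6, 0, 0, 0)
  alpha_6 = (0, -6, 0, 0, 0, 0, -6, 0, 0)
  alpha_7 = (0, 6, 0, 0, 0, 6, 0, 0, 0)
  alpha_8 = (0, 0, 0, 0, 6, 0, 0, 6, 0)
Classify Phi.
E8

Compute the Cartan integers a_ij = 2(alpha_i, alpha_j)/(alpha_j, alpha_j); the resulting 8x8 Cartan matrix is
[[2, 0, 0, 0, 0, 0, -1, 0], [0, 2, 0, 0, 0, -1, 0, -1], [0, 0, 2, -1, 0, 0, 0, -1], [0, 0, -1, 2, 0, 0, 0, 0], [0, 0, 0, 0, 2, -1, 0, 0], [0, -1, 0, 0, -1, 2, -1, 0], [-1, 0, 0, 0, 0, -1, 2, 0], [0, -1, -1, 0, 0, 0, 0, 2]].
All simple roots have the same length, so the diagram is simply laced. The associated Dynkin diagram is a chain of 7 nodes with one extra node attached to the third node from one end (E_8), so the type is E_8.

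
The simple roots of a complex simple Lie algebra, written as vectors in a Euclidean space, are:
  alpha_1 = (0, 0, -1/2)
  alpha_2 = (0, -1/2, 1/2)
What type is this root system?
type B_2

Compute the Cartan integers a_ij = 2(alpha_i, alpha_j)/(alpha_j, alpha_j); the resulting 2x2 Cartan matrix is
[[2, -1], [-2, 2]].
The roots have two lengths (squared-length ratio 2:1); the short ones are alpha_{1}. The associated Dynkin diagram is a chain of 2 nodes with a double edge at one end; the terminal node there is the unique short simple root (B_2), so the type is B_2 (the algebra so(5)).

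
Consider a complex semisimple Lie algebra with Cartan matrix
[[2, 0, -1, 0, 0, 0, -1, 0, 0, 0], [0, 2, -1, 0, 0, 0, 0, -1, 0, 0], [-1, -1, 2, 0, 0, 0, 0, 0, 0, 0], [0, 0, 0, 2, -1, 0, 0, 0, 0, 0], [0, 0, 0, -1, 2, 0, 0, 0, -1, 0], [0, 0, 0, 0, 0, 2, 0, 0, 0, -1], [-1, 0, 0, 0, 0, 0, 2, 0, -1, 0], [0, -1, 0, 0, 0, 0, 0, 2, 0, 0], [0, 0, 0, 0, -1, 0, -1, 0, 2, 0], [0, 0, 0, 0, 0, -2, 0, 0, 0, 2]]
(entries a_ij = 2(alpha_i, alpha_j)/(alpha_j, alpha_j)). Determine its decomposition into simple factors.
The diagram associated to this matrix has two connected components: the simple roots {alpha_1, alpha_2, alpha_3, alpha_4, alpha_5, alpha_7, alpha_8, alpha_9} form a chain of 8 nodes with single edges (A_8), and {alpha_6, alpha_10} form a chain of 2 nodes with a double edge at one end; the terminal node there is the unique short simple root (B_2). A semisimple Lie algebra decomposes uniquely as the direct sum of simple ideals, one per connected component of its Dynkin diagram, so g ≅ A_8 ⊕ B_2 (dimension 80 + 10 = 90).

type A_8 ⊕ type B_2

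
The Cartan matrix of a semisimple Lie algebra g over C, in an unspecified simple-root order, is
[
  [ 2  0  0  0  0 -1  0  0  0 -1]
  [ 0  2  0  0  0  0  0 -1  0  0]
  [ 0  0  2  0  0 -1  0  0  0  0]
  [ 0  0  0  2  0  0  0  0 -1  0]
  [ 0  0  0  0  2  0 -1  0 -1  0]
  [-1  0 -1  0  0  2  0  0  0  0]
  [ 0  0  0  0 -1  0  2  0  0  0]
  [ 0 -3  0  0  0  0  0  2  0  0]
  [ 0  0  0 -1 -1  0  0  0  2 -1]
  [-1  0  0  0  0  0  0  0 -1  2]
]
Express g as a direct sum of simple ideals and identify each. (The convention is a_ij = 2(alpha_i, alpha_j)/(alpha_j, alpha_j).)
The diagram associated to this matrix has two connected components: the simple roots {alpha_1, alpha_3, alpha_4, alpha_5, alpha_6, alpha_7, alpha_9, alpha_10} form a chain of 7 nodes with one extra node attached to the third node from one end (E_8), and {alpha_2, alpha_8} form two nodes joined by a triple edge (G_2). A semisimple Lie algebra decomposes uniquely as the direct sum of simple ideals, one per connected component of its Dynkin diagram, so g ≅ E_8 ⊕ G_2 (dimension 248 + 14 = 262).

E8 + G2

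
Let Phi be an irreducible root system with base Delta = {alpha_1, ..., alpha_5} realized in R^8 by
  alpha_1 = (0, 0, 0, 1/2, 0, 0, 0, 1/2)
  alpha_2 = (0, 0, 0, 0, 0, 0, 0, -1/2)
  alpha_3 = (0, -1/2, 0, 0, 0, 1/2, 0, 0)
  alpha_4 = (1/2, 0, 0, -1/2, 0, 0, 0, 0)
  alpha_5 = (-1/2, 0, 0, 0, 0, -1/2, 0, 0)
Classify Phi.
Compute the Cartan integers a_ij = 2(alpha_i, alpha_j)/(alpha_j, alpha_j); the resulting 5x5 Cartan matrix is
[[2, -2, 0, -1, 0], [-1, 2, 0, 0, 0], [0, 0, 2, 0, -1], [-1, 0, 0, 2, -1], [0, 0, -1, -1, 2]].
The roots have two lengths (squared-length ratio 2:1); the short ones are alpha_{2}. The associated Dynkin diagram is a chain of 5 nodes with a double edge at one end; the terminal node there is the unique short simple root (B_5), so the type is B_5 (the algebra so(11)).

B_5 (so(11))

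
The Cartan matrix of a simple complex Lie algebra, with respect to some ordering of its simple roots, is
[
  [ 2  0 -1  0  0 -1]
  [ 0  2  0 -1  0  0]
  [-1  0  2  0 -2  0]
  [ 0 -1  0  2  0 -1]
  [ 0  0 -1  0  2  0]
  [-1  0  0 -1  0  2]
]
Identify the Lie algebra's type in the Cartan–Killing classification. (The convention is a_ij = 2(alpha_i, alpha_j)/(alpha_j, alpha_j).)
The matrix has rank 6 with 2's on the diagonal. Reading the off-diagonal entries as Dynkin edges (a single edge where a_ij = a_ji = -1; a double or triple edge where a_ij * a_ji = 2 or 3), the diagram is a chain of 6 nodes with a double edge at one end; the terminal node there is the unique short simple root (B_6). One simple-root ordering that puts it in standard form is (alpha_2, alpha_4, alpha_6, alpha_1, alpha_3, alpha_5). So the algebra is type B_6, i.e. so(13).

B_6 (so(13))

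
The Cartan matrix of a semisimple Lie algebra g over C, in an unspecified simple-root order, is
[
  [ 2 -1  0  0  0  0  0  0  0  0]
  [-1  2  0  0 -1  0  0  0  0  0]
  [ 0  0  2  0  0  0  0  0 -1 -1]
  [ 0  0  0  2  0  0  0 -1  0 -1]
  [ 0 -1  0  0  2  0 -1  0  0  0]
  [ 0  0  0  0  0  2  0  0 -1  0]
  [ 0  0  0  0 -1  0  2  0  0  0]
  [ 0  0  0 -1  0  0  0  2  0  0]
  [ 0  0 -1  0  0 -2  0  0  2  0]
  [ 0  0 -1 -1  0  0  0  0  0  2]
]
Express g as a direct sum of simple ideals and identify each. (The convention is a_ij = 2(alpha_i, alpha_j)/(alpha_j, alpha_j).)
The diagram associated to this matrix has two connected components: the simple roots {alpha_1, alpha_2, alpha_5, alpha_7} form a chain of 4 nodes with single edges (A_4), and {alpha_3, alpha_4, alpha_6, alpha_8, alpha_9, alpha_10} form a chain of 6 nodes with a double edge at one end; the terminal node there is the unique short simple root (B_6). A semisimple Lie algebra decomposes uniquely as the direct sum of simple ideals, one per connected component of its Dynkin diagram, so g ≅ A_4 ⊕ B_6 (dimension 24 + 78 = 102).

A_4 + B_6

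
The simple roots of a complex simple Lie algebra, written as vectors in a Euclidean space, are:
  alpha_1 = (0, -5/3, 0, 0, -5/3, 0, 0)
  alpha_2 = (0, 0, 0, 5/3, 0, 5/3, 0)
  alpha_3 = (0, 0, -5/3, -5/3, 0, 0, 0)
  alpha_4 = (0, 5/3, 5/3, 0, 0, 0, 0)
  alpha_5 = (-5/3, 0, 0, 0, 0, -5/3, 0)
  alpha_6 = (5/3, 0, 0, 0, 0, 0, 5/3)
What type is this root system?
type A_6

Compute the Cartan integers a_ij = 2(alpha_i, alpha_j)/(alpha_j, alpha_j); the resulting 6x6 Cartan matrix is
[[2, 0, 0, -1, 0, 0], [0, 2, -1, 0, -1, 0], [0, -1, 2, -1, 0, 0], [-1, 0, -1, 2, 0, 0], [0, -1, 0, 0, 2, -1], [0, 0, 0, 0, -1, 2]].
All simple roots have the same length, so the diagram is simply laced. The associated Dynkin diagram is a chain of 6 nodes with single edges (A_6), so the type is A_6 (the algebra sl(7)).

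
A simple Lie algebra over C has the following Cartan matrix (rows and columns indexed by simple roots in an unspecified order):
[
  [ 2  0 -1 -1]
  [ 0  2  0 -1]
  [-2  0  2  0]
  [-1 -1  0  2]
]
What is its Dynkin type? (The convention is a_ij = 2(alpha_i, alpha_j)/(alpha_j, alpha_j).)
C_4

The matrix has rank 4 with 2's on the diagonal. Reading the off-diagonal entries as Dynkin edges (a single edge where a_ij = a_ji = -1; a double or triple edge where a_ij * a_ji = 2 or 3), the diagram is a chain of 4 nodes with a double edge at one end; the terminal node there is the unique long simple root (C_4). One simple-root ordering that puts it in standard form is (alpha_2, alpha_4, alpha_1, alpha_3). So the algebra is type C_4, i.e. sp(8).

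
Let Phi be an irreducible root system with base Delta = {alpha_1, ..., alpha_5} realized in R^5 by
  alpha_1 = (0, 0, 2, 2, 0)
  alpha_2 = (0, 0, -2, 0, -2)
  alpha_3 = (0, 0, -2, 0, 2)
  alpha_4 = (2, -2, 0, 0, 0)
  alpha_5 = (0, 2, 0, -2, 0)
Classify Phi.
D_5

Compute the Cartan integers a_ij = 2(alpha_i, alpha_j)/(alpha_j, alpha_j); the resulting 5x5 Cartan matrix is
[[2, -1, -1, 0, -1], [-1, 2, 0, 0, 0], [-1, 0, 2, 0, 0], [0, 0, 0, 2, -1], [-1, 0, 0, -1, 2]].
All simple roots have the same length, so the diagram is simply laced. The associated Dynkin diagram is a chain of 3 nodes with a fork of two nodes at one end (D_5), so the type is D_5 (the algebra so(10)).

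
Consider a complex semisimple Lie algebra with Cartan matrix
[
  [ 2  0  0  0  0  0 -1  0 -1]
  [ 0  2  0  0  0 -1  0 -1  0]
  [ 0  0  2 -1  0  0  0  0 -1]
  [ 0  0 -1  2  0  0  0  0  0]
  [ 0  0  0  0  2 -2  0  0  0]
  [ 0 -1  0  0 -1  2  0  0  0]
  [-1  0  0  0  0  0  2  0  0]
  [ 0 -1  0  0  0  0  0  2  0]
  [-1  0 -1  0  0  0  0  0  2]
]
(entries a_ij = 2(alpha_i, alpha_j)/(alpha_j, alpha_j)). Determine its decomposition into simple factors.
A5 + C4

The diagram associated to this matrix has two connected components: the simple roots {alpha_1, alpha_3, alpha_4, alpha_7, alpha_9} form a chain of 5 nodes with single edges (A_5), and {alpha_2, alpha_5, alpha_6, alpha_8} form a chain of 4 nodes with a double edge at one end; the terminal node there is the unique long simple root (C_4). A semisimple Lie algebra decomposes uniquely as the direct sum of simple ideals, one per connected component of its Dynkin diagram, so g ≅ A_5 ⊕ C_4 (dimension 35 + 36 = 71).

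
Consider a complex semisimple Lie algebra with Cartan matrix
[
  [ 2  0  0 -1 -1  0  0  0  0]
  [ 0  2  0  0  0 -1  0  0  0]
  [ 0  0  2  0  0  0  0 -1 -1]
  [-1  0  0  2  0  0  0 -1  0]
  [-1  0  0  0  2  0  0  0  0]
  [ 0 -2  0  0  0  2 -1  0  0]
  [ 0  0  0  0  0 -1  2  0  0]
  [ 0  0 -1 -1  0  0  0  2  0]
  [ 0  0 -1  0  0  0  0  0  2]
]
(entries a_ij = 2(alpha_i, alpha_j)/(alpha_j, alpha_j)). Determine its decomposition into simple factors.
The diagram associated to this matrix has two connected components: the simple roots {alpha_1, alpha_3, alpha_4, alpha_5, alpha_8, alpha_9} form a chain of 6 nodes with single edges (A_6), and {alpha_2, alpha_6, alpha_7} form a chain of 3 nodes with a double edge at one end; the terminal node there is the unique short simple root (B_3). A semisimple Lie algebra decomposes uniquely as the direct sum of simple ideals, one per connected component of its Dynkin diagram, so g ≅ A_6 ⊕ B_3 (dimension 48 + 21 = 69).

type A_6 ⊕ type B_3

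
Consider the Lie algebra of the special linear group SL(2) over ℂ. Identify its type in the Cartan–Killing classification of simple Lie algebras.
This is sl(2), which has dimension 2^2 - 1 = 3 and rank 2 - 1 = 1 (a Cartan subalgebra is the diagonal traceless matrices). In the classification of classical Lie algebras, the special linear algebra sl(n+1) has type A_n; here n = 1, so the Dynkin diagram is a chain of 1 nodes with single edges (A_1). Hence the type is A_1.

A_1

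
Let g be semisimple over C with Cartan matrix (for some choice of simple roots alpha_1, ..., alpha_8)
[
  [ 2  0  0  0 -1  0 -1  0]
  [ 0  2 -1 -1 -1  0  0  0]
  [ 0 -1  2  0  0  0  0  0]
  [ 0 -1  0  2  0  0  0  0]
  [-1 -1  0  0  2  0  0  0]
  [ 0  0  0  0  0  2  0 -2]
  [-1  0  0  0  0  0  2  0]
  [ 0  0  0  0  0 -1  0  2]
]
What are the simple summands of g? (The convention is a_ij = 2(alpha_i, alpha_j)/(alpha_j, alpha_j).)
The diagram associated to this matrix has two connected components: the simple roots {alpha_6, alpha_8} form a chain of 2 nodes with a double edge at one end; the terminal node there is the unique short simple root (B_2), and {alpha_1, alpha_2, alpha_3, alpha_4, alpha_5, alpha_7} form a chain of 4 nodes with a fork of two nodes at one end (D_6). A semisimple Lie algebra decomposes uniquely as the direct sum of simple ideals, one per connected component of its Dynkin diagram, so g ≅ B_2 ⊕ D_6 (dimension 10 + 66 = 76).

B2 + D6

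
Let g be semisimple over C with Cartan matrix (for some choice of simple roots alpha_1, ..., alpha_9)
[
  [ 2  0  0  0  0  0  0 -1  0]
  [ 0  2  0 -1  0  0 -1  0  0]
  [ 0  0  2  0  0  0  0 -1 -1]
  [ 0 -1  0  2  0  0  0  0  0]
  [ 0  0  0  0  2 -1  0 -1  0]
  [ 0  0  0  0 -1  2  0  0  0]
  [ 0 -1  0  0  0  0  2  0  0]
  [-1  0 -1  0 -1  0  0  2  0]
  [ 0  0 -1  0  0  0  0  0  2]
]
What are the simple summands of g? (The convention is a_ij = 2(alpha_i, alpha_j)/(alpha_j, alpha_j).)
A3 + E6

The diagram associated to this matrix has two connected components: the simple roots {alpha_2, alpha_4, alpha_7} form a chain of 3 nodes with single edges (A_3), and {alpha_1, alpha_3, alpha_5, alpha_6, alpha_8, alpha_9} form a chain of 5 nodes with one extra node attached to the third node from one end (E_6). A semisimple Lie algebra decomposes uniquely as the direct sum of simple ideals, one per connected component of its Dynkin diagram, so g ≅ A_3 ⊕ E_6 (dimension 15 + 78 = 93).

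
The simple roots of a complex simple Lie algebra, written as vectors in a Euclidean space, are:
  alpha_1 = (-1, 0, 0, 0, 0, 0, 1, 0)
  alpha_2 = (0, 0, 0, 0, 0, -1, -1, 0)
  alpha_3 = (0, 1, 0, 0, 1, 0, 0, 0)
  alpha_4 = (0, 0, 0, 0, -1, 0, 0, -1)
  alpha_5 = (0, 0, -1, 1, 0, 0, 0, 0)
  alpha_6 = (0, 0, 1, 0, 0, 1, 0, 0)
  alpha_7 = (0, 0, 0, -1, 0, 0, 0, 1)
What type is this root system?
Compute the Cartan integers a_ij = 2(alpha_i, alpha_j)/(alpha_j, alpha_j); the resulting 7x7 Cartan matrix is
[[2, -1, 0, 0, 0, 0, 0], [-1, 2, 0, 0, 0, -1, 0], [0, 0, 2, -1, 0, 0, 0], [0, 0, -1, 2, 0, 0, -1], [0, 0, 0, 0, 2, -1, -1], [0, -1, 0, 0, -1, 2, 0], [0, 0, 0, -1, -1, 0, 2]].
All simple roots have the same length, so the diagram is simply laced. The associated Dynkin diagram is a chain of 7 nodes with single edges (A_7), so the type is A_7 (the algebra sl(8)).

A7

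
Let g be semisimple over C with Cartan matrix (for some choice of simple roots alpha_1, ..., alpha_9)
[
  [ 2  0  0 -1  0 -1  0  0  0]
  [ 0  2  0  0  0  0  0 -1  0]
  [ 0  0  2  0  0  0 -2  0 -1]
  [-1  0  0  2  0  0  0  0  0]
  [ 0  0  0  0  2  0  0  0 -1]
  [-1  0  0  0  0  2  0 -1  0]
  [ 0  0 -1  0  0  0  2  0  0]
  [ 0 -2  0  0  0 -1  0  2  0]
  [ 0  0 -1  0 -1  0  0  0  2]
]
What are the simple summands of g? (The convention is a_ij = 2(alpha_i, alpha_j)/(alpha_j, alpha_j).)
B_4 (so(9)) ⊕ B_5 (so(11))

The diagram associated to this matrix has two connected components: the simple roots {alpha_3, alpha_5, alpha_7, alpha_9} form a chain of 4 nodes with a double edge at one end; the terminal node there is the unique short simple root (B_4), and {alpha_1, alpha_2, alpha_4, alpha_6, alpha_8} form a chain of 5 nodes with a double edge at one end; the terminal node there is the unique short simple root (B_5). A semisimple Lie algebra decomposes uniquely as the direct sum of simple ideals, one per connected component of its Dynkin diagram, so g ≅ B_4 ⊕ B_5 (dimension 36 + 55 = 91).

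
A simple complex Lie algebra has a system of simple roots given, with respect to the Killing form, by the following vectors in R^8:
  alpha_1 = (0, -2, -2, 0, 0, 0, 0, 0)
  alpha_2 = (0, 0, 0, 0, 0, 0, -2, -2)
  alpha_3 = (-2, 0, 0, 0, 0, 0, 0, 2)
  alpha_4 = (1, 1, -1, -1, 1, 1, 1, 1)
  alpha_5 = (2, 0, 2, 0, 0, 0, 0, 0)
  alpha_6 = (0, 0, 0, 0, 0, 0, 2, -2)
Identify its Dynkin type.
Compute the Cartan integers a_ij = 2(alpha_i, alpha_j)/(alpha_j, alpha_j); the resulting 6x6 Cartan matrix is
[[2, 0, 0, 0, -1, 0], [0, 2, -1, -1, 0, 0], [0, -1, 2, 0, -1, -1], [0, -1, 0, 2, 0, 0], [-1, 0, -1, 0, 2, 0], [0, 0, -1, 0, 0, 2]].
All simple roots have the same length, so the diagram is simply laced. The associated Dynkin diagram is a chain of 5 nodes with one extra node attached to the third node from one end (E_6), so the type is E_6.

type E_6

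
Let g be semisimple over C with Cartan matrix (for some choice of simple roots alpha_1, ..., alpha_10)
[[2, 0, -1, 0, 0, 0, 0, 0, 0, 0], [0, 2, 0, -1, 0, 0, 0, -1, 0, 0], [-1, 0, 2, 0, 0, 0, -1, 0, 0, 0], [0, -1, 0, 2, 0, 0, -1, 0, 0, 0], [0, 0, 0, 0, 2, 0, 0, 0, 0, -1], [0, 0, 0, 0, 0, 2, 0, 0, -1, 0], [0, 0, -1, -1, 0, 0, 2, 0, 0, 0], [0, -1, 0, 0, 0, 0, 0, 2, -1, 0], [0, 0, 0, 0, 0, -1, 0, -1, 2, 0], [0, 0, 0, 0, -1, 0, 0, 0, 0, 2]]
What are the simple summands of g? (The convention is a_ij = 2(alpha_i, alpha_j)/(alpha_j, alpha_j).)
The diagram associated to this matrix has two connected components: the simple roots {alpha_5, alpha_10} form a chain of 2 nodes with single edges (A_2), and {alpha_1, alpha_2, alpha_3, alpha_4, alpha_6, alpha_7, alpha_8, alpha_9} form a chain of 8 nodes with single edges (A_8). A semisimple Lie algebra decomposes uniquely as the direct sum of simple ideals, one per connected component of its Dynkin diagram, so g ≅ A_2 ⊕ A_8 (dimension 8 + 80 = 88).

A_2 + A_8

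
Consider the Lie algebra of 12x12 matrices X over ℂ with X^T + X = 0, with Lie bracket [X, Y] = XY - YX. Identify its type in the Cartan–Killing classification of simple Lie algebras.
D6

This is so(12) with 12 even, which has dimension 12(12-1)/2 = 66 and rank 12/2 = 6. In the classification of classical Lie algebras, the orthogonal algebra so(2n) in an even number of variables has type D_n; here n = 6, so the Dynkin diagram is a chain of 4 nodes with a fork of two nodes at one end (D_6). Hence the type is D_6.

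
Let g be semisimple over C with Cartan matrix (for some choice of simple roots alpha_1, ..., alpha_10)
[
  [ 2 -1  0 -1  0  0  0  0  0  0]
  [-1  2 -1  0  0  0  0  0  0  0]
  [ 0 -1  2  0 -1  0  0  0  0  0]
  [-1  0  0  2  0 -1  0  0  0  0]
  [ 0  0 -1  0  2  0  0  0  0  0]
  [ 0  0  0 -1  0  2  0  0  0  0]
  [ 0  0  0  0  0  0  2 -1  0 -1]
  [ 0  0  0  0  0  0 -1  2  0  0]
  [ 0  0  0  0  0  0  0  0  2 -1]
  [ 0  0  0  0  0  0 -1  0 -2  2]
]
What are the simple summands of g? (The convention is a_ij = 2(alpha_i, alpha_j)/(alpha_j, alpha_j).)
The diagram associated to this matrix has two connected components: the simple roots {alpha_1, alpha_2, alpha_3, alpha_4, alpha_5, alpha_6} form a chain of 6 nodes with single edges (A_6), and {alpha_7, alpha_8, alpha_9, alpha_10} form a chain of 4 nodes with a double edge at one end; the terminal node there is the unique short simple root (B_4). A semisimple Lie algebra decomposes uniquely as the direct sum of simple ideals, one per connected component of its Dynkin diagram, so g ≅ A_6 ⊕ B_4 (dimension 48 + 36 = 84).

type A_6 + type B_4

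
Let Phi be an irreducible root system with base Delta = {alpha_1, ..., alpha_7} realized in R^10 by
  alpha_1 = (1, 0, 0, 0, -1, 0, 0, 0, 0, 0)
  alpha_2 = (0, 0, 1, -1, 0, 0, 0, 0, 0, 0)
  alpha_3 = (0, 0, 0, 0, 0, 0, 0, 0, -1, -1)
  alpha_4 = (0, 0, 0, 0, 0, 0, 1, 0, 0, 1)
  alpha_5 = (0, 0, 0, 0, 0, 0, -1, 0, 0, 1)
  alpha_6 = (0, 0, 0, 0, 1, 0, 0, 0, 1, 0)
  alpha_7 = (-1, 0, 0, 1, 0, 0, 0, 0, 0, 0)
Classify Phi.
D_7 (so(14))

Compute the Cartan integers a_ij = 2(alpha_i, alpha_j)/(alpha_j, alpha_j); the resulting 7x7 Cartan matrix is
[[2, 0, 0, 0, 0, -1, -1], [0, 2, 0, 0, 0, 0, -1], [0, 0, 2, -1, -1, -1, 0], [0, 0, -1, 2, 0, 0, 0], [0, 0, -1, 0, 2, 0, 0], [-1, 0, -1, 0, 0, 2, 0], [-1, -1, 0, 0, 0, 0, 2]].
All simple roots have the same length, so the diagram is simply laced. The associated Dynkin diagram is a chain of 5 nodes with a fork of two nodes at one end (D_7), so the type is D_7 (the algebra so(14)).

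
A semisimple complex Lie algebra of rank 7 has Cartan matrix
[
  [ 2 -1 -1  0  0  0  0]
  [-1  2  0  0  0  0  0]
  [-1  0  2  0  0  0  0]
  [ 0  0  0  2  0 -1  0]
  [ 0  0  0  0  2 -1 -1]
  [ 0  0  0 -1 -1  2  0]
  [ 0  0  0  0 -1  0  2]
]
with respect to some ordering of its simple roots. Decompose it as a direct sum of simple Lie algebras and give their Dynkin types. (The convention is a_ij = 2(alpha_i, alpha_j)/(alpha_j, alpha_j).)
The diagram associated to this matrix has two connected components: the simple roots {alpha_1, alpha_2, alpha_3} form a chain of 3 nodes with single edges (A_3), and {alpha_4, alpha_5, alpha_6, alpha_7} form a chain of 4 nodes with single edges (A_4). A semisimple Lie algebra decomposes uniquely as the direct sum of simple ideals, one per connected component of its Dynkin diagram, so g ≅ A_3 ⊕ A_4 (dimension 15 + 24 = 39).

A_3 (sl(4)) + A_4 (sl(5))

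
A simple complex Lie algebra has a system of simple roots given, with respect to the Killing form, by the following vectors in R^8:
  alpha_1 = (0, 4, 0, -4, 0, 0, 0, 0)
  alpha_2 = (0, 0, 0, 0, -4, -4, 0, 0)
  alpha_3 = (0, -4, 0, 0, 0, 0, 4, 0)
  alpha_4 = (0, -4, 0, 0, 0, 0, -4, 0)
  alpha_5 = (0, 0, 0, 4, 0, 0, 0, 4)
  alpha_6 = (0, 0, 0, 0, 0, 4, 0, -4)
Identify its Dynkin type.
D_6 (so(12))

Compute the Cartan integers a_ij = 2(alpha_i, alpha_j)/(alpha_j, alpha_j); the resulting 6x6 Cartan matrix is
[[2, 0, -1, -1, -1, 0], [0, 2, 0, 0, 0, -1], [-1, 0, 2, 0, 0, 0], [-1, 0, 0, 2, 0, 0], [-1, 0, 0, 0, 2, -1], [0, -1, 0, 0, -1, 2]].
All simple roots have the same length, so the diagram is simply laced. The associated Dynkin diagram is a chain of 4 nodes with a fork of two nodes at one end (D_6), so the type is D_6 (the algebra so(12)).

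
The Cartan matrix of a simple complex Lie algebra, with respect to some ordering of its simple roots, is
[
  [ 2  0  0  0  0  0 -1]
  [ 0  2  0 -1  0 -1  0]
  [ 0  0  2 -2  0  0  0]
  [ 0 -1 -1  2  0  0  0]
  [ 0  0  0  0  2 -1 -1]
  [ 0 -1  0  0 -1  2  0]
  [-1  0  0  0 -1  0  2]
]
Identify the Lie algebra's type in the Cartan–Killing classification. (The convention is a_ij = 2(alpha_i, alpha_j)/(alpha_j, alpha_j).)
The matrix has rank 7 with 2's on the diagonal. Reading the off-diagonal entries as Dynkin edges (a single edge where a_ij = a_ji = -1; a double or triple edge where a_ij * a_ji = 2 or 3), the diagram is a chain of 7 nodes with a double edge at one end; the terminal node there is the unique long simple root (C_7). One simple-root ordering that puts it in standard form is (alpha_1, alpha_7, alpha_5, alpha_6, alpha_2, alpha_4, alpha_3). So the algebra is type C_7, i.e. sp(14).

C7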